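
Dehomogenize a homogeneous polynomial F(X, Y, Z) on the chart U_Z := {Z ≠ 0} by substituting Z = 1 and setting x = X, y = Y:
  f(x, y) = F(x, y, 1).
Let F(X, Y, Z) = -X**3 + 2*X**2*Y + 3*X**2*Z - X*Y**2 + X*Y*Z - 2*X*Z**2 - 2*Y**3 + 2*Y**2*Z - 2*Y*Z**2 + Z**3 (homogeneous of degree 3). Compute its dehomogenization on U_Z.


f(x, y) = -x**3 + 2*x**2*y + 3*x**2 - x*y**2 + x*y - 2*x - 2*y**3 + 2*y**2 - 2*y + 1

On U_Z we set Z = 1. Each monomial c·X^i·Y^j·Z^k in F becomes c·x^i·y^j·1^k = c·x^i·y^j.
Substituting Z = 1: F(X, Y, 1) = -x**3 + 2*x**2*y + 3*x**2 - x*y**2 + x*y - 2*x - 2*y**3 + 2*y**2 - 2*y + 1.
Note: deg(f) ≤ deg(F) = 3; strict inequality happens when F is divisible by Z (lost terms).


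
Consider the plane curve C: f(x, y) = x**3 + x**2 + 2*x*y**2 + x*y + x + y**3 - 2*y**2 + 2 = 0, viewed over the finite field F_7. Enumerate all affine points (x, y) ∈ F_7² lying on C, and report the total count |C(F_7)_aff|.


Affine F_7-points: {(0, 5), (1, 1), (1, 3), (2, 1), (3, 1), (4, 2), (6, 5)}; count = 7.

For each of the 49 pairs (x, y) ∈ F_7², evaluate f(x, y) mod 7. Record the zeros.
  x = 0: [0↦2, 1↦1, 2↦2, 3↦4, 4↦6, 5↦0, 6↦6]  zeros at y ∈ {5}
  x = 1: [0↦5, 1↦0, 2↦1, 3↦0, 4↦3, 5↦2, 6↦3]  zeros at y ∈ {1, 3}
  x = 2: [0↦2, 1↦0, 2↦1, 3↦4, 4↦1, 5↦5, 6↦1]  zeros at y ∈ {1}
  x = 3: [0↦6, 1↦0, 2↦1, 3↦1, 4↦6, 5↦1, 6↦6]  zeros at y ∈ {1}
  x = 4: [0↦2, 1↦6, 2↦0, 3↦4, 4↦3, 5↦3, 6↦3]  zeros at y ∈ {2}
  x = 5: [0↦3, 1↦3, 2↦4, 3↦5, 4↦5, 5↦3, 6↦5]  zeros at y ∈ ∅
  x = 6: [0↦1, 1↦4, 2↦5, 3↦3, 4↦4, 5↦0, 6↦4]  zeros at y ∈ {5}
Collecting zeros: affine points = {(0, 5), (1, 1), (1, 3), (2, 1), (3, 1), (4, 2), (6, 5)}.
Total count |C(F_7)_aff| = 7.


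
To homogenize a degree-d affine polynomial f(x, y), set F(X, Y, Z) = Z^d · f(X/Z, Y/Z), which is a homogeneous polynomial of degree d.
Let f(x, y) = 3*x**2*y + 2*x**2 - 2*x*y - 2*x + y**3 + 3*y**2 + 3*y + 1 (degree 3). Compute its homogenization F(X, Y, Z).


F(X, Y, Z) = 3*X**2*Y + 2*X**2*Z - 2*X*Y*Z - 2*X*Z**2 + Y**3 + 3*Y**2*Z + 3*Y*Z**2 + Z**3

deg(f) = 3.
Substitute x = X/Z, y = Y/Z into f, then multiply by Z^3.
  monomial 3·x^2·y^1 ↦ 3·X^2·Y^1·Z^0.
  monomial 2·x^2·y^0 ↦ 2·X^2·Y^0·Z^1.
  monomial -2·x^1·y^1 ↦ -2·X^1·Y^1·Z^1.
  monomial -2·x^1·y^0 ↦ -2·X^1·Y^0·Z^2.
  monomial 1·x^0·y^3 ↦ 1·X^0·Y^3·Z^0.
  monomial 3·x^0·y^2 ↦ 3·X^0·Y^2·Z^1.
  monomial 3·x^0·y^1 ↦ 3·X^0·Y^1·Z^2.
  monomial 1·x^0·y^0 ↦ 1·X^0·Y^0·Z^3.
Collecting: F(X, Y, Z) = 3*X**2*Y + 2*X**2*Z - 2*X*Y*Z - 2*X*Z**2 + Y**3 + 3*Y**2*Z + 3*Y*Z**2 + Z**3.


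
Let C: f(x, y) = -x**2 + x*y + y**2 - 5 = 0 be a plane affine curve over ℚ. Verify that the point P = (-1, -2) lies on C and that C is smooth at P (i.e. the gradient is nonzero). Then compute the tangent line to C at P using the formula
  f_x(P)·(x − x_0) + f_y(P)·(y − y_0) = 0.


Tangent line at P: -5*y - 10 = 0.

Step 1: f(-1, -2) = 0, so P lies on C.
Step 2: partial derivatives
  f_x(x, y) = -2*x + y, f_y(x, y) = x + 2*y.
  f_x(P) = 0, f_y(P) = -5 (gradient nonzero, so P is smooth).
Step 3: tangent line at P: 0·(x − -1) + -5·(y − -2) = 0.
Expanding: -5*y - 10 = 0.


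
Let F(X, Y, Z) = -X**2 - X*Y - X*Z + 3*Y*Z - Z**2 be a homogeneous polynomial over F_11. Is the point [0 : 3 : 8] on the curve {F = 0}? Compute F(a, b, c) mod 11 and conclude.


F(0,3,8) ≡ 8 (mod 11); P is NOT on the curve.

Evaluate F(0, 3, 8) term-by-term (mod 11).
  -X**2 ↦ -1·0·1·1 = 0
  -X*Y ↦ -1·0·3·1 = 0
  -X*Z ↦ -1·0·1·8 = 0
  3*Y*Z ↦ 3·1·3·8 = 72
  -Z**2 ↦ -1·1·1·64 = -64
Sum: F(0, 3, 8) = (0) + (0) + (0) + (72) + (-64) = 8.
Reducing mod 11: 8 ≡ 8 (mod 11).
Since F(a, b, c) ≡ 8 ≠ 0 (mod 11), P does NOT lie on the curve.


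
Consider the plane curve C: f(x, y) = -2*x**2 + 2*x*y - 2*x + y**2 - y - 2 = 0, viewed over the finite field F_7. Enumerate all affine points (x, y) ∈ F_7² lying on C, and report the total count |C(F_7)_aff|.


Affine F_7-points: {(0, 2), (0, 6), (1, 2), (1, 4), (2, 0), (2, 4), (4, 0), (5, 6)}; count = 8.

For each of the 49 pairs (x, y) ∈ F_7², evaluate f(x, y) mod 7. Record the zeros.
  x = 0: [0↦5, 1↦5, 2↦0, 3↦4, 4↦3, 5↦4, 6↦0]  zeros at y ∈ {2, 6}
  x = 1: [0↦1, 1↦3, 2↦0, 3↦6, 4↦0, 5↦3, 6↦1]  zeros at y ∈ {2, 4}
  x = 2: [0↦0, 1↦4, 2↦3, 3↦4, 4↦0, 5↦5, 6↦5]  zeros at y ∈ {0, 4}
  x = 3: [0↦2, 1↦1, 2↦2, 3↦5, 4↦3, 5↦3, 6↦5]  zeros at y ∈ ∅
  x = 4: [0↦0, 1↦1, 2↦4, 3↦2, 4↦2, 5↦4, 6↦1]  zeros at y ∈ {0}
  x = 5: [0↦1, 1↦4, 2↦2, 3↦2, 4↦4, 5↦1, 6↦0]  zeros at y ∈ {6}
  x = 6: [0↦5, 1↦3, 2↦3, 3↦5, 4↦2, 5↦1, 6↦2]  zeros at y ∈ ∅
Collecting zeros: affine points = {(0, 2), (0, 6), (1, 2), (1, 4), (2, 0), (2, 4), (4, 0), (5, 6)}.
Total count |C(F_7)_aff| = 8.


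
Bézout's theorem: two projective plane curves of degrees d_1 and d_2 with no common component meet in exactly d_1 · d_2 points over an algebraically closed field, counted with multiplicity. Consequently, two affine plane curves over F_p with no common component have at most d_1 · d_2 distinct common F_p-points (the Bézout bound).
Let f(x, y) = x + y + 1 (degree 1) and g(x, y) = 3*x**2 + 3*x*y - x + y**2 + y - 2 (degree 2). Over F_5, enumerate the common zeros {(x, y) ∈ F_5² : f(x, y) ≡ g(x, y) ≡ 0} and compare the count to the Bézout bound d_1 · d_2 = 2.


Common zeros: ∅; count = 0; Bézout bound = 2.

deg(f) = 1, deg(g) = 2, so Bézout bound = 2.
Scan x ∈ F_5. For each x, list the y ∈ F_5 with f(x, y) ≡ 0 and those with g(x, y) ≡ 0 (mod 5); the common zeros in that column are the intersection.
  x = 0: f ≡ 0 at y ∈ {4}; g ≡ 0 at y ∈ {1, 3}; common: ∅.
  x = 1: f ≡ 0 at y ∈ {3}; g ≡ 0 at y ∈ {0, 1}; common: ∅.
  x = 2: f ≡ 0 at y ∈ {2}; g ≡ 0 at y ∈ ∅; common: ∅.
  x = 3: f ≡ 0 at y ∈ {1}; g ≡ 0 at y ∈ ∅; common: ∅.
  x = 4: f ≡ 0 at y ∈ {0}; g ≡ 0 at y ∈ {3, 4}; common: ∅.
Collecting: common zeros = ∅, so the count is 0.
Comparison with the Bézout bound: 0 ≤ 2 = deg(f)·deg(g), as expected for curves with no common component (the affine F_5-count falls short of the bound because intersections may lie at infinity, over extension fields, or carry multiplicity).


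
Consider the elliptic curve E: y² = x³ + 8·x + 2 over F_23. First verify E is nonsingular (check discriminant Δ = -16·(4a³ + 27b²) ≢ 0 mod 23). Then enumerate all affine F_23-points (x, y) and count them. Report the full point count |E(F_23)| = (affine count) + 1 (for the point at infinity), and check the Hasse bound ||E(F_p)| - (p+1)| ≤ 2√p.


Affine points = {(0, 5), (0, 18), (2, 7), (2, 16), (4, 11), (4, 12), (5, 11), (5, 12), (6, 6), (6, 17), (8, 7), (8, 16), (10, 1), (10, 22), (11, 8), (11, 15), (12, 3), (12, 20), (13, 7), (13, 16), (14, 11), (14, 12), (15, 1), (15, 22), (21, 1), (21, 22), (22, 4), (22, 19)}; affine count = 28; |E(F_23)| = 29.

Discriminant check: Δ ∝ 4a³ + 27b² = 4·8³ + 27·2² = 4·512 + 27·4 ≡ 17 (mod 23). Nonzero ⇒ E is nonsingular.
For each x ∈ F_23, compute rhs = x³ + 8·x + 2 mod 23, then count y ∈ F_23 with y² ≡ rhs.
  x = 0: rhs = 2, matching y values: 5, 18 (2 points).
  x = 1: rhs = 11, matching y values: none (0 points).
  x = 2: rhs = 3, matching y values: 7, 16 (2 points).
  x = 3: rhs = 7, matching y values: none (0 points).
  x = 4: rhs = 6, matching y values: 11, 12 (2 points).
  x = 5: rhs = 6, matching y values: 11, 12 (2 points).
  x = 6: rhs = 13, matching y values: 6, 17 (2 points).
  x = 7: rhs = 10, matching y values: none (0 points).
  x = 8: rhs = 3, matching y values: 7, 16 (2 points).
  x = 9: rhs = 21, matching y values: none (0 points).
  x = 10: rhs = 1, matching y values: 1, 22 (2 points).
  x = 11: rhs = 18, matching y values: 8, 15 (2 points).
  x = 12: rhs = 9, matching y values: 3, 20 (2 points).
  x = 13: rhs = 3, matching y values: 7, 16 (2 points).
  x = 14: rhs = 6, matching y values: 11, 12 (2 points).
  x = 15: rhs = 1, matching y values: 1, 22 (2 points).
  x = 16: rhs = 17, matching y values: none (0 points).
  x = 17: rhs = 14, matching y values: none (0 points).
  x = 18: rhs = 21, matching y values: none (0 points).
  x = 19: rhs = 21, matching y values: none (0 points).
  x = 20: rhs = 20, matching y values: none (0 points).
  x = 21: rhs = 1, matching y values: 1, 22 (2 points).
  x = 22: rhs = 16, matching y values: 4, 19 (2 points).
Total affine count: 28.
Full point count |E(F_23)| = 28 + 1 = 29.
Hasse bound: |29 − (23+1)| = |5| = 5 ≤ 2√23 ≈ 9.5917 ✓.


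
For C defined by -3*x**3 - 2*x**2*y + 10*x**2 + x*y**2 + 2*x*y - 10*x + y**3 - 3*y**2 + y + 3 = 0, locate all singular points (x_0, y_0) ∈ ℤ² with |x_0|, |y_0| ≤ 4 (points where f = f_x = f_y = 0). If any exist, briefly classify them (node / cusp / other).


Singular points: {(1, 1)}; classification: node.

Compute partial derivatives:
  f_x = -9*x**2 - 4*x*y + 20*x + y**2 + 2*y - 10.
  f_y = -2*x**2 + 2*x*y + 2*x + 3*y**2 - 6*y + 1.
Scan x_0 ∈ {−4, ..., 4}. For each x_0, f_y(x_0, y) is a polynomial in y; find its integer roots y ∈ {−4, ..., 4}, then test f_x and f at those candidates.
  x = -4: f_y(-4, y) = 3*y**2 - 14*y - 39; no integer root y with |y| ≤ 4.
  x = -3: f_y(-3, y) = 3*y**2 - 12*y - 23; no integer root y with |y| ≤ 4.
  x = -2: f_y(-2, y) = 3*y**2 - 10*y - 11; no integer root y with |y| ≤ 4.
  x = -1: f_y(-1, y) = 3*y**2 - 8*y - 3; vanishes at y ∈ {3}. (-1, 3): f_x = -12 ≠ 0.
  x = 0: f_y(0, y) = 3*y**2 - 6*y + 1; no integer root y with |y| ≤ 4.
  x = 1: f_y(1, y) = 3*y**2 - 4*y + 1; vanishes at y ∈ {1}. (1, 1): f_x = 0, f = 0 — SINGULAR.
  x = 2: f_y(2, y) = 3*y**2 - 2*y - 3; no integer root y with |y| ≤ 4.
  x = 3: f_y(3, y) = 3*y**2 - 11; no integer root y with |y| ≤ 4.
  x = 4: f_y(4, y) = 3*y**2 + 2*y - 23; no integer root y with |y| ≤ 4.
Only singular point on the grid: (1, 1).
Classify: substitute x = 1 + u, y = 1 + v and expand: f = -3*u**3 - 2*u**2*v - u**2 + u*v**2 + v**3 + v**2.
No constant or linear terms (consistent with a singular point). Quadratic part: -u**2 + v**2. Cubic part: -3*u**3 - 2*u**2*v + u*v**2 + v**3.
The quadratic part v**2 - u**2 = (v − u)(v + u) splits into two distinct linear factors, so there are two distinct tangent lines y − 1 = ±(x − 1) — this is a node (ordinary double point).
Classification: node.


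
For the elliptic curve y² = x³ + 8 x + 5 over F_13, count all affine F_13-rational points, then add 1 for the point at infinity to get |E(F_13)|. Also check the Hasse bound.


Affine points = {(1, 1), (1, 12), (2, 4), (2, 9), (3, 2), (3, 11), (4, 6), (4, 7), (5, 1), (5, 12), (6, 3), (6, 10), (7, 1), (7, 12), (8, 3), (8, 10), (9, 0), (12, 3), (12, 10)}; affine count = 19; |E(F_13)| = 20.

Discriminant check: Δ ∝ 4a³ + 27b² = 4·8³ + 27·5² = 4·512 + 27·25 ≡ 6 (mod 13). Nonzero ⇒ E is nonsingular.
For each x ∈ F_13, compute rhs = x³ + 8·x + 5 mod 13, then count y ∈ F_13 with y² ≡ rhs.
  x = 0: rhs = 5, matching y values: none (0 points).
  x = 1: rhs = 1, matching y values: 1, 12 (2 points).
  x = 2: rhs = 3, matching y values: 4, 9 (2 points).
  x = 3: rhs = 4, matching y values: 2, 11 (2 points).
  x = 4: rhs = 10, matching y values: 6, 7 (2 points).
  x = 5: rhs = 1, matching y values: 1, 12 (2 points).
  x = 6: rhs = 9, matching y values: 3, 10 (2 points).
  x = 7: rhs = 1, matching y values: 1, 12 (2 points).
  x = 8: rhs = 9, matching y values: 3, 10 (2 points).
  x = 9: rhs = 0, matching y values: 0 (1 points).
  x = 10: rhs = 6, matching y values: none (0 points).
  x = 11: rhs = 7, matching y values: none (0 points).
  x = 12: rhs = 9, matching y values: 3, 10 (2 points).
Total affine count: 19.
Full point count |E(F_13)| = 19 + 1 = 20.
Hasse bound: |20 − (13+1)| = |6| = 6 ≤ 2√13 ≈ 7.2111 ✓.


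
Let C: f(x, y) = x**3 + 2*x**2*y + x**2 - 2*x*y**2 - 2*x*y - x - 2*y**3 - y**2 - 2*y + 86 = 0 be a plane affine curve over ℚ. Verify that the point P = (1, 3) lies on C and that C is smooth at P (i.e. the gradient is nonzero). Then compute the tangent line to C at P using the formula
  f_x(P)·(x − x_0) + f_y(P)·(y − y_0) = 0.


Tangent line at P: -8*x - 74*y + 230 = 0.

Step 1: f(1, 3) = 0, so P lies on C.
Step 2: partial derivatives
  f_x(x, y) = 3*x**2 + 4*x*y + 2*x - 2*y**2 - 2*y - 1, f_y(x, y) = 2*x**2 - 4*x*y - 2*x - 6*y**2 - 2*y - 2.
  f_x(P) = -8, f_y(P) = -74 (gradient nonzero, so P is smooth).
Step 3: tangent line at P: -8·(x − 1) + -74·(y − 3) = 0.
Expanding: -8*x - 74*y + 230 = 0.


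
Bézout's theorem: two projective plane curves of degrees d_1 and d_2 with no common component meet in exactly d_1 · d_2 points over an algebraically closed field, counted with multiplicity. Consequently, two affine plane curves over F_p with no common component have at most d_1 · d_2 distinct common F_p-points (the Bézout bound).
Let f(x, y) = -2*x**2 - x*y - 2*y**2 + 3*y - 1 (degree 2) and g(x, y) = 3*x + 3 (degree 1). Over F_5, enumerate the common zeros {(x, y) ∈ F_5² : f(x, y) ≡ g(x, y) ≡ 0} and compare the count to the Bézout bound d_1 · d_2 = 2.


Common zeros: ∅; count = 0; Bézout bound = 2.

deg(f) = 2, deg(g) = 1, so Bézout bound = 2.
Scan x ∈ F_5. For each x, list the y ∈ F_5 with f(x, y) ≡ 0 and those with g(x, y) ≡ 0 (mod 5); the common zeros in that column are the intersection.
  x = 0: f ≡ 0 at y ∈ {1, 3}; g ≡ 0 at y ∈ ∅; common: ∅.
  x = 1: f ≡ 0 at y ∈ {3}; g ≡ 0 at y ∈ ∅; common: ∅.
  x = 2: f ≡ 0 at y ∈ {1, 2}; g ≡ 0 at y ∈ ∅; common: ∅.
  x = 3: f ≡ 0 at y ∈ ∅; g ≡ 0 at y ∈ ∅; common: ∅.
  x = 4: f ≡ 0 at y ∈ ∅; g ≡ 0 at y ∈ {0, 1, 2, 3, 4}; common: ∅.
Collecting: common zeros = ∅, so the count is 0.
Comparison with the Bézout bound: 0 ≤ 2 = deg(f)·deg(g), as expected for curves with no common component (the affine F_5-count falls short of the bound because intersections may lie at infinity, over extension fields, or carry multiplicity).


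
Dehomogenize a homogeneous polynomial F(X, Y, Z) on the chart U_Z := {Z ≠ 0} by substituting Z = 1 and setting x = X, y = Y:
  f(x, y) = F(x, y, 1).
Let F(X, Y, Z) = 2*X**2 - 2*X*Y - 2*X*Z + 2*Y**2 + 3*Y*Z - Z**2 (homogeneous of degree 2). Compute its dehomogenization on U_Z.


f(x, y) = 2*x**2 - 2*x*y - 2*x + 2*y**2 + 3*y - 1

On U_Z we set Z = 1. Each monomial c·X^i·Y^j·Z^k in F becomes c·x^i·y^j·1^k = c·x^i·y^j.
Substituting Z = 1: F(X, Y, 1) = 2*x**2 - 2*x*y - 2*x + 2*y**2 + 3*y - 1.
Note: deg(f) ≤ deg(F) = 2; strict inequality happens when F is divisible by Z (lost terms).


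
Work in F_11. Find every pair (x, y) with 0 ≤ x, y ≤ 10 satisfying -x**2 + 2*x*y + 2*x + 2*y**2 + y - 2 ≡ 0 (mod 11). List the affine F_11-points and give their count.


Affine F_11-points: {(3, 4), (3, 9), (5, 5), (5, 6), (6, 1), (6, 9), (7, 4), (7, 5), (9, 1), (9, 6)}; count = 10.

For each of the 121 pairs (x, y) ∈ F_11², evaluate f(x, y) mod 11. Record the zeros.
  x = 0: [0↦9, 1↦1, 2↦8, 3↦8, 4↦1, 5↦9, 6↦10, 7↦4, 8↦2, 9↦4, 10↦10]  zeros at y ∈ ∅
  x = 1: [0↦10, 1↦4, 2↦2, 3↦4, 4↦10, 5↦9, 6↦1, 7↦8, 8↦8, 9↦1, 10↦9]  zeros at y ∈ ∅
  x = 2: [0↦9, 1↦5, 2↦5, 3↦9, 4↦6, 5↦7, 6↦1, 7↦10, 8↦1, 9↦7, 10↦6]  zeros at y ∈ ∅
  x = 3: [0↦6, 1↦4, 2↦6, 3↦1, 4↦0, 5↦3, 6↦10, 7↦10, 8↦3, 9↦0, 10↦1]  zeros at y ∈ {4, 9}
  x = 4: [0↦1, 1↦1, 2↦5, 3↦2, 4↦3, 5↦8, 6↦6, 7↦8, 8↦3, 9↦2, 10↦5]  zeros at y ∈ ∅
  x = 5: [0↦5, 1↦7, 2↦2, 3↦1, 4↦4, 5↦0, 6↦0, 7↦4, 8↦1, 9↦2, 10↦7]  zeros at y ∈ {5, 6}
  x = 6: [0↦7, 1↦0, 2↦8, 3↦9, 4↦3, 5↦1, 6↦3, 7↦9, 8↦8, 9↦0, 10↦7]  zeros at y ∈ {1, 9}
  x = 7: [0↦7, 1↦2, 2↦1, 3↦4, 4↦0, 5↦0, 6↦4, 7↦1, 8↦2, 9↦7, 10↦5]  zeros at y ∈ {4, 5}
  x = 8: [0↦5, 1↦2, 2↦3, 3↦8, 4↦6, 5↦8, 6↦3, 7↦2, 8↦5, 9↦1, 10↦1]  zeros at y ∈ ∅
  x = 9: [0↦1, 1↦0, 2↦3, 3↦10, 4↦10, 5↦3, 6↦0, 7↦1, 8↦6, 9↦4, 10↦6]  zeros at y ∈ {1, 6}
  x = 10: [0↦6, 1↦7, 2↦1, 3↦10, 4↦1, 5↦7, 6↦6, 7↦9, 8↦5, 9↦5, 10↦9]  zeros at y ∈ ∅
Collecting zeros: affine points = {(3, 4), (3, 9), (5, 5), (5, 6), (6, 1), (6, 9), (7, 4), (7, 5), (9, 1), (9, 6)}.
Total count |C(F_11)_aff| = 10.


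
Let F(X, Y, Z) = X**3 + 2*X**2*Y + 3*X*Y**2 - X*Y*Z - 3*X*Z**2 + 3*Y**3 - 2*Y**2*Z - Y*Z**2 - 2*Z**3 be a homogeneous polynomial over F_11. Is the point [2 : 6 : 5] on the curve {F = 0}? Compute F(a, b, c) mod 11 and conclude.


F(2,6,5) ≡ 5 (mod 11); P is NOT on the curve.

Evaluate F(2, 6, 5) term-by-term (mod 11).
  X**3 ↦ 1·8·1·1 = 8
  2*X**2*Y ↦ 2·4·6·1 = 48
  3*X*Y**2 ↦ 3·2·36·1 = 216
  -X*Y*Z ↦ -1·2·6·5 = -60
  -3*X*Z**2 ↦ -3·2·1·25 = -150
  3*Y**3 ↦ 3·1·216·1 = 648
  -2*Y**2*Z ↦ -2·1·36·5 = -360
  -Y*Z**2 ↦ -1·1·6·25 = -150
  -2*Z**3 ↦ -2·1·1·125 = -250
Sum: F(2, 6, 5) = (8) + (48) + (216) + (-60) + (-150) + (648) + (-360) + (-150) + (-250) = -50.
Reducing mod 11: -50 ≡ 5 (mod 11).
Since F(a, b, c) ≡ 5 ≠ 0 (mod 11), P does NOT lie on the curve.


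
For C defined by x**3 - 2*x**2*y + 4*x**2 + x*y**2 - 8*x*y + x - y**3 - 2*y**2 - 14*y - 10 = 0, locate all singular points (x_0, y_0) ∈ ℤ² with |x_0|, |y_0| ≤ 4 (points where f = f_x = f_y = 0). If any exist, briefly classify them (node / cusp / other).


Singular points: {(-3, -2)}; classification: node.

Compute partial derivatives:
  f_x = 3*x**2 - 4*x*y + 8*x + y**2 - 8*y + 1.
  f_y = -2*x**2 + 2*x*y - 8*x - 3*y**2 - 4*y - 14.
Scan x_0 ∈ {−4, ..., 4}. For each x_0, f_y(x_0, y) is a polynomial in y; find its integer roots y ∈ {−4, ..., 4}, then test f_x and f at those candidates.
  x = -4: f_y(-4, y) = -3*y**2 - 12*y - 14; no integer root y with |y| ≤ 4.
  x = -3: f_y(-3, y) = -3*y**2 - 10*y - 8; vanishes at y ∈ {-2}. (-3, -2): f_x = 0, f = 0 — SINGULAR.
  x = -2: f_y(-2, y) = -3*y**2 - 8*y - 6; no integer root y with |y| ≤ 4.
  x = -1: f_y(-1, y) = -3*y**2 - 6*y - 8; no integer root y with |y| ≤ 4.
  x = 0: f_y(0, y) = -3*y**2 - 4*y - 14; no integer root y with |y| ≤ 4.
  x = 1: f_y(1, y) = -3*y**2 - 2*y - 24; no integer root y with |y| ≤ 4.
  x = 2: f_y(2, y) = -3*y**2 - 38; no integer root y with |y| ≤ 4.
  x = 3: f_y(3, y) = -3*y**2 + 2*y - 56; no integer root y with |y| ≤ 4.
  x = 4: f_y(4, y) = -3*y**2 + 4*y - 78; no integer root y with |y| ≤ 4.
Only singular point on the grid: (-3, -2).
Classify: substitute x = -3 + u, y = -2 + v and expand: f = u**3 - 2*u**2*v - u**2 + u*v**2 - v**3 + v**2.
No constant or linear terms (consistent with a singular point). Quadratic part: -u**2 + v**2. Cubic part: u**3 - 2*u**2*v + u*v**2 - v**3.
The quadratic part v**2 - u**2 = (v − u)(v + u) splits into two distinct linear factors, so there are two distinct tangent lines y − -2 = ±(x − -3) — this is a node (ordinary double point).
Classification: node.


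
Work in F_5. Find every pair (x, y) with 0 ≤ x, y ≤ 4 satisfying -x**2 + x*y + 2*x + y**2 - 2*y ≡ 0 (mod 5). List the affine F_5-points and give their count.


Affine F_5-points: {(0, 0), (0, 2), (2, 0), (4, 1), (4, 2)}; count = 5.

For each of the 25 pairs (x, y) ∈ F_5², evaluate f(x, y) mod 5. Record the zeros.
  x = 0: [0↦0, 1↦4, 2↦0, 3↦3, 4↦3]  zeros at y ∈ {0, 2}
  x = 1: [0↦1, 1↦1, 2↦3, 3↦2, 4↦3]  zeros at y ∈ ∅
  x = 2: [0↦0, 1↦1, 2↦4, 3↦4, 4↦1]  zeros at y ∈ {0}
  x = 3: [0↦2, 1↦4, 2↦3, 3↦4, 4↦2]  zeros at y ∈ ∅
  x = 4: [0↦2, 1↦0, 2↦0, 3↦2, 4↦1]  zeros at y ∈ {1, 2}
Collecting zeros: affine points = {(0, 0), (0, 2), (2, 0), (4, 1), (4, 2)}.
Total count |C(F_5)_aff| = 5.


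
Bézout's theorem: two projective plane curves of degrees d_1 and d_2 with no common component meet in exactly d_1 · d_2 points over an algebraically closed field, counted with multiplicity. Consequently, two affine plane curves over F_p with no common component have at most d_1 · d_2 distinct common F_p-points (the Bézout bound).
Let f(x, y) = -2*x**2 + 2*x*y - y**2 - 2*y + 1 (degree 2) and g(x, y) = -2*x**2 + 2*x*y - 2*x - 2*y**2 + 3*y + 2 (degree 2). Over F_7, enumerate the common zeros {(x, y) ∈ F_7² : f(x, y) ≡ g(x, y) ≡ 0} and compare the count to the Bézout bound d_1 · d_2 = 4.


Common zeros: {(0, 2), (0, 3)}; count = 2; Bézout bound = 4.

deg(f) = 2, deg(g) = 2, so Bézout bound = 4.
Scan x ∈ F_7. For each x, list the y ∈ F_7 with f(x, y) ≡ 0 and those with g(x, y) ≡ 0 (mod 7); the common zeros in that column are the intersection.
  x = 0: f ≡ 0 at y ∈ {2, 3}; g ≡ 0 at y ∈ {2, 3}; common: {2, 3}.
  x = 1: f ≡ 0 at y ∈ ∅; g ≡ 0 at y ∈ {2, 4}; common: ∅.
  x = 2: f ≡ 0 at y ∈ {0, 2}; g ≡ 0 at y ∈ {3, 4}; common: ∅.
  x = 3: f ≡ 0 at y ∈ {1, 3}; g ≡ 0 at y ∈ ∅; common: ∅.
  x = 4: f ≡ 0 at y ∈ ∅; g ≡ 0 at y ∈ ∅; common: ∅.
  x = 5: f ≡ 0 at y ∈ {0, 1}; g ≡ 0 at y ∈ ∅; common: ∅.
  x = 6: f ≡ 0 at y ∈ ∅; g ≡ 0 at y ∈ ∅; common: ∅.
Collecting: common zeros = {(0, 2), (0, 3)}, so the count is 2.
Comparison with the Bézout bound: 2 ≤ 4 = deg(f)·deg(g), as expected for curves with no common component (the affine F_7-count falls short of the bound because intersections may lie at infinity, over extension fields, or carry multiplicity).


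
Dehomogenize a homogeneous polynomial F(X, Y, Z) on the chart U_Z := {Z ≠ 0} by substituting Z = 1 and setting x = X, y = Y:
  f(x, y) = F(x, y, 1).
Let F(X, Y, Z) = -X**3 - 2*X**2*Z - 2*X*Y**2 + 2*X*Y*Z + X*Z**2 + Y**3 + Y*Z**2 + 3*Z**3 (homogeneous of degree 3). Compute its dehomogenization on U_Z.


f(x, y) = -x**3 - 2*x**2 - 2*x*y**2 + 2*x*y + x + y**3 + y + 3

On U_Z we set Z = 1. Each monomial c·X^i·Y^j·Z^k in F becomes c·x^i·y^j·1^k = c·x^i·y^j.
Substituting Z = 1: F(X, Y, 1) = -x**3 - 2*x**2 - 2*x*y**2 + 2*x*y + x + y**3 + y + 3.
Note: deg(f) ≤ deg(F) = 3; strict inequality happens when F is divisible by Z (lost terms).


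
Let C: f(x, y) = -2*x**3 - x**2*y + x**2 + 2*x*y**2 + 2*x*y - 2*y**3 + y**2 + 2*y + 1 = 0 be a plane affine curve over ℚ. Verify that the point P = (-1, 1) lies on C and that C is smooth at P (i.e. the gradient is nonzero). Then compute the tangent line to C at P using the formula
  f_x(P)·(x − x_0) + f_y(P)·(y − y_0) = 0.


Tangent line at P: -2*x - 9*y + 7 = 0.

Step 1: f(-1, 1) = 0, so P lies on C.
Step 2: partial derivatives
  f_x(x, y) = -6*x**2 - 2*x*y + 2*x + 2*y**2 + 2*y, f_y(x, y) = -x**2 + 4*x*y + 2*x - 6*y**2 + 2*y + 2.
  f_x(P) = -2, f_y(P) = -9 (gradient nonzero, so P is smooth).
Step 3: tangent line at P: -2·(x − -1) + -9·(y − 1) = 0.
Expanding: -2*x - 9*y + 7 = 0.


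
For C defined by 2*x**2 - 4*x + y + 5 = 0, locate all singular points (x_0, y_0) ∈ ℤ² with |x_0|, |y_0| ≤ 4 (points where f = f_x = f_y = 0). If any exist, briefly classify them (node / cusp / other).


No singular points in the scanned grid; C is smooth there.

Compute partial derivatives:
  f_x = 4*x - 4.
  f_y = 1.
f_y = 1 is a nonzero constant, so f_y never vanishes: no point (x, y) can satisfy f = f_x = f_y = 0. In particular no (x, y) ∈ {−4, ..., 4}² is singular; the curve is smooth.


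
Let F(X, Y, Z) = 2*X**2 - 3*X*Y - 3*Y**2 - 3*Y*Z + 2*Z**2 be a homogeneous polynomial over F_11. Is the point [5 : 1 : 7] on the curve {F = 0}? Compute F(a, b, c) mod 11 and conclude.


F(5,1,7) ≡ 10 (mod 11); P is NOT on the curve.

Evaluate F(5, 1, 7) term-by-term (mod 11).
  2*X**2 ↦ 2·25·1·1 = 50
  -3*X*Y ↦ -3·5·1·1 = -15
  -3*Y**2 ↦ -3·1·1·1 = -3
  -3*Y*Z ↦ -3·1·1·7 = -21
  2*Z**2 ↦ 2·1·1·49 = 98
Sum: F(5, 1, 7) = (50) + (-15) + (-3) + (-21) + (98) = 109.
Reducing mod 11: 109 ≡ 10 (mod 11).
Since F(a, b, c) ≡ 10 ≠ 0 (mod 11), P does NOT lie on the curve.


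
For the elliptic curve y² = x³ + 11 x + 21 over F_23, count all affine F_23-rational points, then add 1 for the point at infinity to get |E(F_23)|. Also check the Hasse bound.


Affine points = {(3, 9), (3, 14), (6, 2), (6, 21), (7, 2), (7, 21), (8, 0), (10, 2), (10, 21), (11, 1), (11, 22), (12, 8), (12, 15), (18, 5), (18, 18), (22, 3), (22, 20)}; affine count = 17; |E(F_23)| = 18.

Discriminant check: Δ ∝ 4a³ + 27b² = 4·11³ + 27·21² = 4·1331 + 27·441 ≡ 4 (mod 23). Nonzero ⇒ E is nonsingular.
For each x ∈ F_23, compute rhs = x³ + 11·x + 21 mod 23, then count y ∈ F_23 with y² ≡ rhs.
  x = 0: rhs = 21, matching y values: none (0 points).
  x = 1: rhs = 10, matching y values: none (0 points).
  x = 2: rhs = 5, matching y values: none (0 points).
  x = 3: rhs = 12, matching y values: 9, 14 (2 points).
  x = 4: rhs = 14, matching y values: none (0 points).
  x = 5: rhs = 17, matching y values: none (0 points).
  x = 6: rhs = 4, matching y values: 2, 21 (2 points).
  x = 7: rhs = 4, matching y values: 2, 21 (2 points).
  x = 8: rhs = 0, matching y values: 0 (1 points).
  x = 9: rhs = 21, matching y values: none (0 points).
  x = 10: rhs = 4, matching y values: 2, 21 (2 points).
  x = 11: rhs = 1, matching y values: 1, 22 (2 points).
  x = 12: rhs = 18, matching y values: 8, 15 (2 points).
  x = 13: rhs = 15, matching y values: none (0 points).
  x = 14: rhs = 21, matching y values: none (0 points).
  x = 15: rhs = 19, matching y values: none (0 points).
  x = 16: rhs = 15, matching y values: none (0 points).
  x = 17: rhs = 15, matching y values: none (0 points).
  x = 18: rhs = 2, matching y values: 5, 18 (2 points).
  x = 19: rhs = 5, matching y values: none (0 points).
  x = 20: rhs = 7, matching y values: none (0 points).
  x = 21: rhs = 14, matching y values: none (0 points).
  x = 22: rhs = 9, matching y values: 3, 20 (2 points).
Total affine count: 17.
Full point count |E(F_23)| = 17 + 1 = 18.
Hasse bound: |18 − (23+1)| = |-6| = 6 ≤ 2√23 ≈ 9.5917 ✓.


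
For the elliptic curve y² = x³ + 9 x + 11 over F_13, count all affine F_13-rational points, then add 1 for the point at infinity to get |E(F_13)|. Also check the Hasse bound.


Affine points = {(3, 0), (5, 5), (5, 8), (7, 1), (7, 12), (8, 6), (8, 7), (10, 3), (10, 10), (12, 1), (12, 12)}; affine count = 11; |E(F_13)| = 12.

Discriminant check: Δ ∝ 4a³ + 27b² = 4·9³ + 27·11² = 4·729 + 27·121 ≡ 8 (mod 13). Nonzero ⇒ E is nonsingular.
For each x ∈ F_13, compute rhs = x³ + 9·x + 11 mod 13, then count y ∈ F_13 with y² ≡ rhs.
  x = 0: rhs = 11, matching y values: none (0 points).
  x = 1: rhs = 8, matching y values: none (0 points).
  x = 2: rhs = 11, matching y values: none (0 points).
  x = 3: rhs = 0, matching y values: 0 (1 points).
  x = 4: rhs = 7, matching y values: none (0 points).
  x = 5: rhs = 12, matching y values: 5, 8 (2 points).
  x = 6: rhs = 8, matching y values: none (0 points).
  x = 7: rhs = 1, matching y values: 1, 12 (2 points).
  x = 8: rhs = 10, matching y values: 6, 7 (2 points).
  x = 9: rhs = 2, matching y values: none (0 points).
  x = 10: rhs = 9, matching y values: 3, 10 (2 points).
  x = 11: rhs = 11, matching y values: none (0 points).
  x = 12: rhs = 1, matching y values: 1, 12 (2 points).
Total affine count: 11.
Full point count |E(F_13)| = 11 + 1 = 12.
Hasse bound: |12 − (13+1)| = |-2| = 2 ≤ 2√13 ≈ 7.2111 ✓.


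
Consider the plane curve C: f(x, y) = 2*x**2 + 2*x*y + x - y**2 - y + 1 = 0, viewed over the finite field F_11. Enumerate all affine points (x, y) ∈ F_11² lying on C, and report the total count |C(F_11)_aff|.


Affine F_11-points: {(0, 3), (0, 7), (2, 0), (2, 3), (3, 0), (3, 5), (8, 5), (8, 10), (9, 7), (9, 10)}; count = 10.

For each of the 121 pairs (x, y) ∈ F_11², evaluate f(x, y) mod 11. Record the zeros.
  x = 0: [0↦1, 1↦10, 2↦6, 3↦0, 4↦3, 5↦4, 6↦3, 7↦0, 8↦6, 9↦10, 10↦1]  zeros at y ∈ {3, 7}
  x = 1: [0↦4, 1↦4, 2↦2, 3↦9, 4↦3, 5↦6, 6↦7, 7↦6, 8↦3, 9↦9, 10↦2]  zeros at y ∈ ∅
  x = 2: [0↦0, 1↦2, 2↦2, 3↦0, 4↦7, 5↦1, 6↦4, 7↦5, 8↦4, 9↦1, 10↦7]  zeros at y ∈ {0, 3}
  x = 3: [0↦0, 1↦4, 2↦6, 3↦6, 4↦4, 5↦0, 6↦5, 7↦8, 8↦9, 9↦8, 10↦5]  zeros at y ∈ {0, 5}
  x = 4: [0↦4, 1↦10, 2↦3, 3↦5, 4↦5, 5↦3, 6↦10, 7↦4, 8↦7, 9↦8, 10↦7]  zeros at y ∈ ∅
  x = 5: [0↦1, 1↦9, 2↦4, 3↦8, 4↦10, 5↦10, 6↦8, 7↦4, 8↦9, 9↦1, 10↦2]  zeros at y ∈ ∅
  x = 6: [0↦2, 1↦1, 2↦9, 3↦4, 4↦8, 5↦10, 6↦10, 7↦8, 8↦4, 9↦9, 10↦1]  zeros at y ∈ ∅
  x = 7: [0↦7, 1↦8, 2↦7, 3↦4, 4↦10, 5↦3, 6↦5, 7↦5, 8↦3, 9↦10, 10↦4]  zeros at y ∈ ∅
  x = 8: [0↦5, 1↦8, 2↦9, 3↦8, 4↦5, 5↦0, 6↦4, 7↦6, 8↦6, 9↦4, 10↦0]  zeros at y ∈ {5, 10}
  x = 9: [0↦7, 1↦1, 2↦4, 3↦5, 4↦4, 5↦1, 6↦7, 7↦0, 8↦2, 9↦2, 10↦0]  zeros at y ∈ {7, 10}
  x = 10: [0↦2, 1↦9, 2↦3, 3↦6, 4↦7, 5↦6, 6↦3, 7↦9, 8↦2, 9↦4, 10↦4]  zeros at y ∈ ∅
Collecting zeros: affine points = {(0, 3), (0, 7), (2, 0), (2, 3), (3, 0), (3, 5), (8, 5), (8, 10), (9, 7), (9, 10)}.
Total count |C(F_11)_aff| = 10.


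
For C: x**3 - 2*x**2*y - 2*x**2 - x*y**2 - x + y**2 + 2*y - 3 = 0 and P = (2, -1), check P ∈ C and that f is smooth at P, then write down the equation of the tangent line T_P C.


Tangent line at P: 10*x - 4*y - 24 = 0.

Step 1: f(2, -1) = 0, so P lies on C.
Step 2: partial derivatives
  f_x(x, y) = 3*x**2 - 4*x*y - 4*x - y**2 - 1, f_y(x, y) = -2*x**2 - 2*x*y + 2*y + 2.
  f_x(P) = 10, f_y(P) = -4 (gradient nonzero, so P is smooth).
Step 3: tangent line at P: 10·(x − 2) + -4·(y − -1) = 0.
Expanding: 10*x - 4*y - 24 = 0.


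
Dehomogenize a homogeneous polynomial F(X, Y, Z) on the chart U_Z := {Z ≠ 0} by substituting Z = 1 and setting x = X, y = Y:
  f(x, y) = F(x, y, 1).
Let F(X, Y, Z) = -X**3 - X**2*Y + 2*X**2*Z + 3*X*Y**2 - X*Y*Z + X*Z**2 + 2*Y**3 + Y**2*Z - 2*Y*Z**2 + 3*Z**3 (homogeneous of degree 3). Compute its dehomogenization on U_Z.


f(x, y) = -x**3 - x**2*y + 2*x**2 + 3*x*y**2 - x*y + x + 2*y**3 + y**2 - 2*y + 3

On U_Z we set Z = 1. Each monomial c·X^i·Y^j·Z^k in F becomes c·x^i·y^j·1^k = c·x^i·y^j.
Substituting Z = 1: F(X, Y, 1) = -x**3 - x**2*y + 2*x**2 + 3*x*y**2 - x*y + x + 2*y**3 + y**2 - 2*y + 3.
Note: deg(f) ≤ deg(F) = 3; strict inequality happens when F is divisible by Z (lost terms).


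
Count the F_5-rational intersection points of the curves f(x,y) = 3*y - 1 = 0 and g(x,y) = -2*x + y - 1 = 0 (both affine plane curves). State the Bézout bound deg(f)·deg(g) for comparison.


Common zeros: {(3, 2)}; count = 1; Bézout bound = 1.

deg(f) = 1, deg(g) = 1, so Bézout bound = 1.
Scan x ∈ F_5. For each x, list the y ∈ F_5 with f(x, y) ≡ 0 and those with g(x, y) ≡ 0 (mod 5); the common zeros in that column are the intersection.
  x = 0: f ≡ 0 at y ∈ {2}; g ≡ 0 at y ∈ {1}; common: ∅.
  x = 1: f ≡ 0 at y ∈ {2}; g ≡ 0 at y ∈ {3}; common: ∅.
  x = 2: f ≡ 0 at y ∈ {2}; g ≡ 0 at y ∈ {0}; common: ∅.
  x = 3: f ≡ 0 at y ∈ {2}; g ≡ 0 at y ∈ {2}; common: {2}.
  x = 4: f ≡ 0 at y ∈ {2}; g ≡ 0 at y ∈ {4}; common: ∅.
Collecting: common zeros = {(3, 2)}, so the count is 1.
Comparison with the Bézout bound: 1 ≤ 1 = deg(f)·deg(g), as expected for curves with no common component (the bound is attained).


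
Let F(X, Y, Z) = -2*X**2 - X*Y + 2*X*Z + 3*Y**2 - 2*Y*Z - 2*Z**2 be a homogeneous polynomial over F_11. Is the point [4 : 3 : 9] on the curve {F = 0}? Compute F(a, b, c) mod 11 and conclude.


F(4,3,9) ≡ 4 (mod 11); P is NOT on the curve.

Evaluate F(4, 3, 9) term-by-term (mod 11).
  -2*X**2 ↦ -2·16·1·1 = -32
  -X*Y ↦ -1·4·3·1 = -12
  2*X*Z ↦ 2·4·1·9 = 72
  3*Y**2 ↦ 3·1·9·1 = 27
  -2*Y*Z ↦ -2·1·3·9 = -54
  -2*Z**2 ↦ -2·1·1·81 = -162
Sum: F(4, 3, 9) = (-32) + (-12) + (72) + (27) + (-54) + (-162) = -161.
Reducing mod 11: -161 ≡ 4 (mod 11).
Since F(a, b, c) ≡ 4 ≠ 0 (mod 11), P does NOT lie on the curve.


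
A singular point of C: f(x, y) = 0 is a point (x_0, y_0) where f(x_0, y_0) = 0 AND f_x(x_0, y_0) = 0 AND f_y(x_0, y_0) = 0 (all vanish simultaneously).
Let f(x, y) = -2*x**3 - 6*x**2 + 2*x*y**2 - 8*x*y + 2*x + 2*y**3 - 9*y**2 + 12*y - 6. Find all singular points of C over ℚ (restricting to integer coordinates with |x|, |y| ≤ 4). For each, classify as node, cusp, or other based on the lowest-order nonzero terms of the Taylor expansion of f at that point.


Singular points: {(-1, 2)}; classification: cusp.

Compute partial derivatives:
  f_x = -6*x**2 - 12*x + 2*y**2 - 8*y + 2.
  f_y = 4*x*y - 8*x + 6*y**2 - 18*y + 12.
Scan x_0 ∈ {−4, ..., 4}. For each x_0, f_y(x_0, y) is a polynomial in y; find its integer roots y ∈ {−4, ..., 4}, then test f_x and f at those candidates.
  x = -4: f_y(-4, y) = 6*y**2 - 34*y + 44; vanishes at y ∈ {2}. (-4, 2): f_x = -54 ≠ 0.
  x = -3: f_y(-3, y) = 6*y**2 - 30*y + 36; vanishes at y ∈ {2, 3}. (-3, 2): f_x = -24 ≠ 0; (-3, 3): f_x = -22 ≠ 0.
  x = -2: f_y(-2, y) = 6*y**2 - 26*y + 28; vanishes at y ∈ {2}. (-2, 2): f_x = -6 ≠ 0.
  x = -1: f_y(-1, y) = 6*y**2 - 22*y + 20; vanishes at y ∈ {2}. (-1, 2): f_x = 0, f = 0 — SINGULAR.
  x = 0: f_y(0, y) = 6*y**2 - 18*y + 12; vanishes at y ∈ {1, 2}. (0, 1): f_x = -4 ≠ 0; (0, 2): f_x = -6 ≠ 0.
  x = 1: f_y(1, y) = 6*y**2 - 14*y + 4; vanishes at y ∈ {2}. (1, 2): f_x = -24 ≠ 0.
  x = 2: f_y(2, y) = 6*y**2 - 10*y - 4; vanishes at y ∈ {2}. (2, 2): f_x = -54 ≠ 0.
  x = 3: f_y(3, y) = 6*y**2 - 6*y - 12; vanishes at y ∈ {-1, 2}. (3, -1): f_x = -78 ≠ 0; (3, 2): f_x = -96 ≠ 0.
  x = 4: f_y(4, y) = 6*y**2 - 2*y - 20; vanishes at y ∈ {2}. (4, 2): f_x = -150 ≠ 0.
Only singular point on the grid: (-1, 2).
Classify: substitute x = -1 + u, y = 2 + v and expand: f = -2*u**3 + 2*u*v**2 + 2*v**3 + v**2.
No constant or linear terms (consistent with a singular point). Quadratic part: v**2. Cubic part: -2*u**3 + 2*u*v**2 + 2*v**3.
The quadratic part v**2 is a perfect square, so there is a single (double) tangent line v = 0, i.e. y = 2. Restricting the cubic part to that line (v = 0) leaves -2*u**3 ≠ 0, so f is not divisible by v and the branch is v² ≈ 2*u**3 to lowest order — this is a cusp.
Classification: cusp.


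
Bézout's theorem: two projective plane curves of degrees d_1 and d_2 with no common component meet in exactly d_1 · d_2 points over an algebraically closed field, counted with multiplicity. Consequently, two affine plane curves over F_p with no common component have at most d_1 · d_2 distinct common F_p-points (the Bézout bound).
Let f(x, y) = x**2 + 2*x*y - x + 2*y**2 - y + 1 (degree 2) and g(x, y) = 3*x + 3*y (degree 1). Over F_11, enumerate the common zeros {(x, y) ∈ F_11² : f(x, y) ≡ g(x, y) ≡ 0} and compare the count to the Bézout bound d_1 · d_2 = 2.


Common zeros: ∅; count = 0; Bézout bound = 2.

deg(f) = 2, deg(g) = 1, so Bézout bound = 2.
Scan x ∈ F_11. For each x, list the y ∈ F_11 with f(x, y) ≡ 0 and those with g(x, y) ≡ 0 (mod 11); the common zeros in that column are the intersection.
  x = 0: f ≡ 0 at y ∈ {8, 9}; g ≡ 0 at y ∈ {0}; common: ∅.
  x = 1: f ≡ 0 at y ∈ {2, 3}; g ≡ 0 at y ∈ {10}; common: ∅.
  x = 2: f ≡ 0 at y ∈ ∅; g ≡ 0 at y ∈ {9}; common: ∅.
  x = 3: f ≡ 0 at y ∈ ∅; g ≡ 0 at y ∈ {8}; common: ∅.
  x = 4: f ≡ 0 at y ∈ {1}; g ≡ 0 at y ∈ {7}; common: ∅.
  x = 5: f ≡ 0 at y ∈ {3, 9}; g ≡ 0 at y ∈ {6}; common: ∅.
  x = 6: f ≡ 0 at y ∈ {1, 10}; g ≡ 0 at y ∈ {5}; common: ∅.
  x = 7: f ≡ 0 at y ∈ {2, 8}; g ≡ 0 at y ∈ {4}; common: ∅.
  x = 8: f ≡ 0 at y ∈ {10}; g ≡ 0 at y ∈ {3}; common: ∅.
  x = 9: f ≡ 0 at y ∈ ∅; g ≡ 0 at y ∈ {2}; common: ∅.
  x = 10: f ≡ 0 at y ∈ ∅; g ≡ 0 at y ∈ {1}; common: ∅.
Collecting: common zeros = ∅, so the count is 0.
Comparison with the Bézout bound: 0 ≤ 2 = deg(f)·deg(g), as expected for curves with no common component (the affine F_11-count falls short of the bound because intersections may lie at infinity, over extension fields, or carry multiplicity).


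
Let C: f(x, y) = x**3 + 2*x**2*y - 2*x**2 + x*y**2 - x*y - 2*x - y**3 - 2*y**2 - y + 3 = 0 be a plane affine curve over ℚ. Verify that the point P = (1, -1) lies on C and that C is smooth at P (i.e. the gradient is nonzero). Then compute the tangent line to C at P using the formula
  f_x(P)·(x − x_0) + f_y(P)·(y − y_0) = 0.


Tangent line at P: -5*x - y + 4 = 0.

Step 1: f(1, -1) = 0, so P lies on C.
Step 2: partial derivatives
  f_x(x, y) = 3*x**2 + 4*x*y - 4*x + y**2 - y - 2, f_y(x, y) = 2*x**2 + 2*x*y - x - 3*y**2 - 4*y - 1.
  f_x(P) = -5, f_y(P) = -1 (gradient nonzero, so P is smooth).
Step 3: tangent line at P: -5·(x − 1) + -1·(y − -1) = 0.
Expanding: -5*x - y + 4 = 0.


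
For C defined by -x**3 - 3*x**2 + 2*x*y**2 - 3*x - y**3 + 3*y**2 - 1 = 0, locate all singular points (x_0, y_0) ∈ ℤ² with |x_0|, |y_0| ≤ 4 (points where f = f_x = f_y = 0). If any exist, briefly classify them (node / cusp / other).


Singular points: {(-1, 0)}; classification: cusp.

Compute partial derivatives:
  f_x = -3*x**2 - 6*x + 2*y**2 - 3.
  f_y = 4*x*y - 3*y**2 + 6*y.
Scan x_0 ∈ {−4, ..., 4}. For each x_0, f_y(x_0, y) is a polynomial in y; find its integer roots y ∈ {−4, ..., 4}, then test f_x and f at those candidates.
  x = -4: f_y(-4, y) = -3*y**2 - 10*y; vanishes at y ∈ {0}. (-4, 0): f_x = -27 ≠ 0.
  x = -3: f_y(-3, y) = -3*y**2 - 6*y; vanishes at y ∈ {-2, 0}. (-3, -2): f_x = -4 ≠ 0; (-3, 0): f_x = -12 ≠ 0.
  x = -2: f_y(-2, y) = -3*y**2 - 2*y; vanishes at y ∈ {0}. (-2, 0): f_x = -3 ≠ 0.
  x = -1: f_y(-1, y) = -3*y**2 + 2*y; vanishes at y ∈ {0}. (-1, 0): f_x = 0, f = 0 — SINGULAR.
  x = 0: f_y(0, y) = -3*y**2 + 6*y; vanishes at y ∈ {0, 2}. (0, 0): f_x = -3 ≠ 0; (0, 2): f_x = 5 ≠ 0.
  x = 1: f_y(1, y) = -3*y**2 + 10*y; vanishes at y ∈ {0}. (1, 0): f_x = -12 ≠ 0.
  x = 2: f_y(2, y) = -3*y**2 + 14*y; vanishes at y ∈ {0}. (2, 0): f_x = -27 ≠ 0.
  x = 3: f_y(3, y) = -3*y**2 + 18*y; vanishes at y ∈ {0}. (3, 0): f_x = -48 ≠ 0.
  x = 4: f_y(4, y) = -3*y**2 + 22*y; vanishes at y ∈ {0}. (4, 0): f_x = -75 ≠ 0.
Only singular point on the grid: (-1, 0).
Classify: substitute x = -1 + u, y = 0 + v and expand: f = -u**3 + 2*u*v**2 - v**3 + v**2.
No constant or linear terms (consistent with a singular point). Quadratic part: v**2. Cubic part: -u**3 + 2*u*v**2 - v**3.
The quadratic part v**2 is a perfect square, so there is a single (double) tangent line v = 0, i.e. y = 0. Restricting the cubic part to that line (v = 0) leaves -u**3 ≠ 0, so f is not divisible by v and the branch is v² ≈ u**3 to lowest order — this is a cusp.
Classification: cusp.


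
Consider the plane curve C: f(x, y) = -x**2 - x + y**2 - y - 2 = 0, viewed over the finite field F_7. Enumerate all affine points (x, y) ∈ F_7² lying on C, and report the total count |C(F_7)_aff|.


Affine F_7-points: {(0, 2), (0, 6), (3, 0), (3, 1), (6, 2), (6, 6)}; count = 6.

For each of the 49 pairs (x, y) ∈ F_7², evaluate f(x, y) mod 7. Record the zeros.
  x = 0: [0↦5, 1↦5, 2↦0, 3↦4, 4↦3, 5↦4, 6↦0]  zeros at y ∈ {2, 6}
  x = 1: [0↦3, 1↦3, 2↦5, 3↦2, 4↦1, 5↦2, 6↦5]  zeros at y ∈ ∅
  x = 2: [0↦6, 1↦6, 2↦1, 3↦5, 4↦4, 5↦5, 6↦1]  zeros at y ∈ ∅
  x = 3: [0↦0, 1↦0, 2↦2, 3↦6, 4↦5, 5↦6, 6↦2]  zeros at y ∈ {0, 1}
  x = 4: [0↦6, 1↦6, 2↦1, 3↦5, 4↦4, 5↦5, 6↦1]  zeros at y ∈ ∅
  x = 5: [0↦3, 1↦3, 2↦5, 3↦2, 4↦1, 5↦2, 6↦5]  zeros at y ∈ ∅
  x = 6: [0↦5, 1↦5, 2↦0, 3↦4, 4↦3, 5↦4, 6↦0]  zeros at y ∈ {2, 6}
Collecting zeros: affine points = {(0, 2), (0, 6), (3, 0), (3, 1), (6, 2), (6, 6)}.
Total count |C(F_7)_aff| = 6.


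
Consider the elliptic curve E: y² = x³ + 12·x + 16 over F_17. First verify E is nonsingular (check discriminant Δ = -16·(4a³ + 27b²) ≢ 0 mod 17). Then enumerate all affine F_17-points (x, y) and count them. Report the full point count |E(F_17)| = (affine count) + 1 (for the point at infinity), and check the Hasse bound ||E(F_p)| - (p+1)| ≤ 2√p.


Affine points = {(0, 4), (0, 13), (4, 3), (4, 14), (6, 7), (6, 10), (7, 1), (7, 16), (11, 0), (12, 1), (12, 16), (14, 2), (14, 15), (15, 1), (15, 16)}; affine count = 15; |E(F_17)| = 16.

Discriminant check: Δ ∝ 4a³ + 27b² = 4·12³ + 27·16² = 4·1728 + 27·256 ≡ 3 (mod 17). Nonzero ⇒ E is nonsingular.
For each x ∈ F_17, compute rhs = x³ + 12·x + 16 mod 17, then count y ∈ F_17 with y² ≡ rhs.
  x = 0: rhs = 16, matching y values: 4, 13 (2 points).
  x = 1: rhs = 12, matching y values: none (0 points).
  x = 2: rhs = 14, matching y values: none (0 points).
  x = 3: rhs = 11, matching y values: none (0 points).
  x = 4: rhs = 9, matching y values: 3, 14 (2 points).
  x = 5: rhs = 14, matching y values: none (0 points).
  x = 6: rhs = 15, matching y values: 7, 10 (2 points).
  x = 7: rhs = 1, matching y values: 1, 16 (2 points).
  x = 8: rhs = 12, matching y values: none (0 points).
  x = 9: rhs = 3, matching y values: none (0 points).
  x = 10: rhs = 14, matching y values: none (0 points).
  x = 11: rhs = 0, matching y values: 0 (1 points).
  x = 12: rhs = 1, matching y values: 1, 16 (2 points).
  x = 13: rhs = 6, matching y values: none (0 points).
  x = 14: rhs = 4, matching y values: 2, 15 (2 points).
  x = 15: rhs = 1, matching y values: 1, 16 (2 points).
  x = 16: rhs = 3, matching y values: none (0 points).
Total affine count: 15.
Full point count |E(F_17)| = 15 + 1 = 16.
Hasse bound: |16 − (17+1)| = |-2| = 2 ≤ 2√17 ≈ 8.2462 ✓.
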